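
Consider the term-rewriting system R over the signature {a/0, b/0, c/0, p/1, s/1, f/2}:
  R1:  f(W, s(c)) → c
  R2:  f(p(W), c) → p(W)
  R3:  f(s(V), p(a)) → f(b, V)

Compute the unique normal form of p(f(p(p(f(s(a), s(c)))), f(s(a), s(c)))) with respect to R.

p(p(p(c)))

1. p(f(p(p(f(s(a), s(c)))), f(s(a), s(c))))  →  p(f(p(p(c)), f(s(a), s(c))))   [R1 at 1.1.1.1]
2. p(f(p(p(c)), f(s(a), s(c))))  →  p(f(p(p(c)), c))   [R1 at 1.2]
3. p(f(p(p(c)), c))  →  p(p(p(c)))   [R2 at 1]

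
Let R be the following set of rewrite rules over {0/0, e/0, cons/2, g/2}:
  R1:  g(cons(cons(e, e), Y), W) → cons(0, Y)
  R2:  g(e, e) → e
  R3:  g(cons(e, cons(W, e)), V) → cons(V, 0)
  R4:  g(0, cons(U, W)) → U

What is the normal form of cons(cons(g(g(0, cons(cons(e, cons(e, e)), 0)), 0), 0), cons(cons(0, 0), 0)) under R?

cons(cons(cons(0, 0), 0), cons(cons(0, 0), 0))

1. cons(cons(g(g(0, cons(cons(e, cons(e, e)), 0)), 0), 0), cons(cons(0, 0), 0))  →  cons(cons(g(cons(e, cons(e, e)), 0), 0), cons(cons(0, 0), 0))   [R4 at 1.1.1]
2. cons(cons(g(cons(e, cons(e, e)), 0), 0), cons(cons(0, 0), 0))  →  cons(cons(cons(0, 0), 0), cons(cons(0, 0), 0))   [R3 at 1.1]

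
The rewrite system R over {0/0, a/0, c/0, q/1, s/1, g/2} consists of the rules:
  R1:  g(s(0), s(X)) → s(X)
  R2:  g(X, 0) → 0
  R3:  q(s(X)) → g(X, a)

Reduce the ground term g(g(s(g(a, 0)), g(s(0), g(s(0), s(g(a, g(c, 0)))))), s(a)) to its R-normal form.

1. g(g(s(g(a, 0)), g(s(0), g(s(0), s(g(a, g(c, 0)))))), s(a))  →  g(g(s(0), g(s(0), g(s(0), s(g(a, g(c, 0)))))), s(a))   [R2 at 1.1.1]
2. g(g(s(0), g(s(0), g(s(0), s(g(a, g(c, 0)))))), s(a))  →  g(g(s(0), g(s(0), s(g(a, g(c, 0))))), s(a))   [R1 at 1.2.2]
3. g(g(s(0), g(s(0), s(g(a, g(c, 0))))), s(a))  →  g(g(s(0), s(g(a, g(c, 0)))), s(a))   [R1 at 1.2]
4. g(g(s(0), s(g(a, g(c, 0)))), s(a))  →  g(s(g(a, g(c, 0))), s(a))   [R1 at 1]
5. g(s(g(a, g(c, 0))), s(a))  →  g(s(g(a, 0)), s(a))   [R2 at 1.1.2]
6. g(s(g(a, 0)), s(a))  →  g(s(0), s(a))   [R2 at 1.1]
7. g(s(0), s(a))  →  s(a)   [R1 at ε]

s(a)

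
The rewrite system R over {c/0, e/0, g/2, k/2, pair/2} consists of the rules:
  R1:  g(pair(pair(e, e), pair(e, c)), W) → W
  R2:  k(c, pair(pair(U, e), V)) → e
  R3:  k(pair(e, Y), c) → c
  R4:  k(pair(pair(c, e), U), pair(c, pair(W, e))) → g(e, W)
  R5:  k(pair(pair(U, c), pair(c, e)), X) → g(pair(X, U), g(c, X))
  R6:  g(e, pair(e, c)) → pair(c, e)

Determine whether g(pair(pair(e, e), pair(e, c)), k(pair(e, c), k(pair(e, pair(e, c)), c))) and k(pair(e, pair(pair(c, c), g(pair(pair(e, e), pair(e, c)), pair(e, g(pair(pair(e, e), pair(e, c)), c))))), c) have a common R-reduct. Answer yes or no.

Reduce t₁ = g(pair(pair(e, e), pair(e, c)), k(pair(e, c), k(pair(e, pair(e, c)), c))):
1. g(pair(pair(e, e), pair(e, c)), k(pair(e, c), k(pair(e, pair(e, c)), c)))  →  k(pair(e, c), k(pair(e, pair(e, c)), c))   [R1 at ε]
2. k(pair(e, c), k(pair(e, pair(e, c)), c))  →  k(pair(e, c), c)   [R3 at 2]
3. k(pair(e, c), c)  →  c   [R3 at ε]

Reduce t₂ = k(pair(e, pair(pair(c, c), g(pair(pair(e, e), pair(e, c)), pair(e, g(pair(pair(e, e), pair(e, c)), c))))), c):
1. k(pair(e, pair(pair(c, c), g(pair(pair(e, e), pair(e, c)), pair(e, g(pair(pair(e, e), pair(e, c)), c))))), c)  →  c   [R3 at ε]

yes — NF(t₁) = c, NF(t₂) = c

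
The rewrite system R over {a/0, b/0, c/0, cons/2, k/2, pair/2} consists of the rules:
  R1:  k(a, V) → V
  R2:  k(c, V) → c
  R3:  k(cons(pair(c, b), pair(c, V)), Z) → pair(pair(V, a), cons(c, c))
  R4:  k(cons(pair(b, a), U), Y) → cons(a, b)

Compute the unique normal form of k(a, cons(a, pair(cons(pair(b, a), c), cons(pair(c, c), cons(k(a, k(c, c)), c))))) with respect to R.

1. k(a, cons(a, pair(cons(pair(b, a), c), cons(pair(c, c), cons(k(a, k(c, c)), c)))))  →  cons(a, pair(cons(pair(b, a), c), cons(pair(c, c), cons(k(a, k(c, c)), c))))   [R1 at ε]
2. cons(a, pair(cons(pair(b, a), c), cons(pair(c, c), cons(k(a, k(c, c)), c))))  →  cons(a, pair(cons(pair(b, a), c), cons(pair(c, c), cons(k(c, c), c))))   [R1 at 2.2.2.1]
3. cons(a, pair(cons(pair(b, a), c), cons(pair(c, c), cons(k(c, c), c))))  →  cons(a, pair(cons(pair(b, a), c), cons(pair(c, c), cons(c, c))))   [R2 at 2.2.2.1]

cons(a, pair(cons(pair(b, a), c), cons(pair(c, c), cons(c, c))))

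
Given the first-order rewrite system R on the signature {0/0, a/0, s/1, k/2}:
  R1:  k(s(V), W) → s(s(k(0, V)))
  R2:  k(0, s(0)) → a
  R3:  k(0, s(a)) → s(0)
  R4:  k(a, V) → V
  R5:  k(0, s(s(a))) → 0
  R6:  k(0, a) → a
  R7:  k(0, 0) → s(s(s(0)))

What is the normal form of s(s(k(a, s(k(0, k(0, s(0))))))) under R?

1. s(s(k(a, s(k(0, k(0, s(0)))))))  →  s(s(s(k(0, k(0, s(0))))))   [R4 at 1.1]
2. s(s(s(k(0, k(0, s(0))))))  →  s(s(s(k(0, a))))   [R2 at 1.1.1.2]
3. s(s(s(k(0, a))))  →  s(s(s(a)))   [R6 at 1.1.1]

s(s(s(a)))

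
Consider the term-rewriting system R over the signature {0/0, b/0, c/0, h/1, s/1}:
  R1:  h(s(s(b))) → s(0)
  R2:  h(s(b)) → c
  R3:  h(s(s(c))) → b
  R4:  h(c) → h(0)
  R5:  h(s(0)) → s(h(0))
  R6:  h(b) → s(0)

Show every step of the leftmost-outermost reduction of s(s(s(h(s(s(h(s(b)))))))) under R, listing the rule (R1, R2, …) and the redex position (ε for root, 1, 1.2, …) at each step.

s(s(s(b)))

1. s(s(s(h(s(s(h(s(b))))))))  →  s(s(s(h(s(s(c))))))   [R2 at 1.1.1.1.1.1]
2. s(s(s(h(s(s(c))))))  →  s(s(s(b)))   [R3 at 1.1.1]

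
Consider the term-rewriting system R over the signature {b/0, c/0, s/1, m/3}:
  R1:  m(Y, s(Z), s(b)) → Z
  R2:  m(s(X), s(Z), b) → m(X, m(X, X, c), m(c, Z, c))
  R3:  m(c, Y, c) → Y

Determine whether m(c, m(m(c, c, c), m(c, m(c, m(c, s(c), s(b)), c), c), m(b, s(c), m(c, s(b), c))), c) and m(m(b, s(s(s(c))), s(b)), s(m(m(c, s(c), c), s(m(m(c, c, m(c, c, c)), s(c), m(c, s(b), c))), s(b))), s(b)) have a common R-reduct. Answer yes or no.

yes — NF(t₁) = c, NF(t₂) = c

Reduce t₁ = m(c, m(m(c, c, c), m(c, m(c, m(c, s(c), s(b)), c), c), m(b, s(c), m(c, s(b), c))), c):
1. m(c, m(m(c, c, c), m(c, m(c, m(c, s(c), s(b)), c), c), m(b, s(c), m(c, s(b), c))), c)  →  m(m(c, c, c), m(c, m(c, m(c, s(c), s(b)), c), c), m(b, s(c), m(c, s(b), c)))   [R3 at ε]
2. m(m(c, c, c), m(c, m(c, m(c, s(c), s(b)), c), c), m(b, s(c), m(c, s(b), c)))  →  m(c, m(c, m(c, m(c, s(c), s(b)), c), c), m(b, s(c), m(c, s(b), c)))   [R3 at 1]
3. m(c, m(c, m(c, m(c, s(c), s(b)), c), c), m(b, s(c), m(c, s(b), c)))  →  m(c, m(c, m(c, s(c), s(b)), c), m(b, s(c), m(c, s(b), c)))   [R3 at 2]
4. m(c, m(c, m(c, s(c), s(b)), c), m(b, s(c), m(c, s(b), c)))  →  m(c, m(c, s(c), s(b)), m(b, s(c), m(c, s(b), c)))   [R3 at 2]
5. m(c, m(c, s(c), s(b)), m(b, s(c), m(c, s(b), c)))  →  m(c, c, m(b, s(c), m(c, s(b), c)))   [R1 at 2]
6. m(c, c, m(b, s(c), m(c, s(b), c)))  →  m(c, c, m(b, s(c), s(b)))   [R3 at 3.3]
7. m(c, c, m(b, s(c), s(b)))  →  m(c, c, c)   [R1 at 3]
8. m(c, c, c)  →  c   [R3 at ε]

Reduce t₂ = m(m(b, s(s(s(c))), s(b)), s(m(m(c, s(c), c), s(m(m(c, c, m(c, c, c)), s(c), m(c, s(b), c))), s(b))), s(b)):
1. m(m(b, s(s(s(c))), s(b)), s(m(m(c, s(c), c), s(m(m(c, c, m(c, c, c)), s(c), m(c, s(b), c))), s(b))), s(b))  →  m(m(c, s(c), c), s(m(m(c, c, m(c, c, c)), s(c), m(c, s(b), c))), s(b))   [R1 at ε]
2. m(m(c, s(c), c), s(m(m(c, c, m(c, c, c)), s(c), m(c, s(b), c))), s(b))  →  m(m(c, c, m(c, c, c)), s(c), m(c, s(b), c))   [R1 at ε]
3. m(m(c, c, m(c, c, c)), s(c), m(c, s(b), c))  →  m(m(c, c, c), s(c), m(c, s(b), c))   [R3 at 1.3]
4. m(m(c, c, c), s(c), m(c, s(b), c))  →  m(c, s(c), m(c, s(b), c))   [R3 at 1]
5. m(c, s(c), m(c, s(b), c))  →  m(c, s(c), s(b))   [R3 at 3]
6. m(c, s(c), s(b))  →  c   [R1 at ε]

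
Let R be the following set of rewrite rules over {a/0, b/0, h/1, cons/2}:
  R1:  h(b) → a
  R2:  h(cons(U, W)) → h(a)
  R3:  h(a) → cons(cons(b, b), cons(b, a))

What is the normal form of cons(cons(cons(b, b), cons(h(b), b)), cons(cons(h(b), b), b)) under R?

cons(cons(cons(b, b), cons(a, b)), cons(cons(a, b), b))

1. cons(cons(cons(b, b), cons(h(b), b)), cons(cons(h(b), b), b))  →  cons(cons(cons(b, b), cons(a, b)), cons(cons(h(b), b), b))   [R1 at 1.2.1]
2. cons(cons(cons(b, b), cons(a, b)), cons(cons(h(b), b), b))  →  cons(cons(cons(b, b), cons(a, b)), cons(cons(a, b), b))   [R1 at 2.1.1]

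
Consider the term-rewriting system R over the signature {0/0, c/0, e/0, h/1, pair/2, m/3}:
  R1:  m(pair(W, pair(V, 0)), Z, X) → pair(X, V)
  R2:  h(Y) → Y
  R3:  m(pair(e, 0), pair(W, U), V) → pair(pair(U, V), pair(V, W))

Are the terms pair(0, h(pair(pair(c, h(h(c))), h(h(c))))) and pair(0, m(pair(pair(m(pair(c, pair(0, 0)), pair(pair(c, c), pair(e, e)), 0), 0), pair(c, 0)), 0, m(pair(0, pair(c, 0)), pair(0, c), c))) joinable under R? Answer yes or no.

Reduce t₁ = pair(0, h(pair(pair(c, h(h(c))), h(h(c))))):
1. pair(0, h(pair(pair(c, h(h(c))), h(h(c)))))  →  pair(0, pair(pair(c, h(h(c))), h(h(c))))   [R2 at 2]
2. pair(0, pair(pair(c, h(h(c))), h(h(c))))  →  pair(0, pair(pair(c, h(c)), h(h(c))))   [R2 at 2.1.2]
3. pair(0, pair(pair(c, h(c)), h(h(c))))  →  pair(0, pair(pair(c, c), h(h(c))))   [R2 at 2.1.2]
4. pair(0, pair(pair(c, c), h(h(c))))  →  pair(0, pair(pair(c, c), h(c)))   [R2 at 2.2]
5. pair(0, pair(pair(c, c), h(c)))  →  pair(0, pair(pair(c, c), c))   [R2 at 2.2]

Reduce t₂ = pair(0, m(pair(pair(m(pair(c, pair(0, 0)), pair(pair(c, c), pair(e, e)), 0), 0), pair(c, 0)), 0, m(pair(0, pair(c, 0)), pair(0, c), c))):
1. pair(0, m(pair(pair(m(pair(c, pair(0, 0)), pair(pair(c, c), pair(e, e)), 0), 0), pair(c, 0)), 0, m(pair(0, pair(c, 0)), pair(0, c), c)))  →  pair(0, pair(m(pair(0, pair(c, 0)), pair(0, c), c), c))   [R1 at 2]
2. pair(0, pair(m(pair(0, pair(c, 0)), pair(0, c), c), c))  →  pair(0, pair(pair(c, c), c))   [R1 at 2.1]

yes — NF(t₁) = pair(0, pair(pair(c, c), c)), NF(t₂) = pair(0, pair(pair(c, c), c))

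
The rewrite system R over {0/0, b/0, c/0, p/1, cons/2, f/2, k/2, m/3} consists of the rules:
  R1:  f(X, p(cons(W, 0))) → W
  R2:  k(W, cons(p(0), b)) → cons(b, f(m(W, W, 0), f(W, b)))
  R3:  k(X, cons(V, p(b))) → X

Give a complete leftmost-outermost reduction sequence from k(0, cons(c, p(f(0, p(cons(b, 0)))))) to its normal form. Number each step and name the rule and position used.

1. k(0, cons(c, p(f(0, p(cons(b, 0))))))  →  k(0, cons(c, p(b)))   [R1 at 2.2.1]
2. k(0, cons(c, p(b)))  →  0   [R3 at ε]

0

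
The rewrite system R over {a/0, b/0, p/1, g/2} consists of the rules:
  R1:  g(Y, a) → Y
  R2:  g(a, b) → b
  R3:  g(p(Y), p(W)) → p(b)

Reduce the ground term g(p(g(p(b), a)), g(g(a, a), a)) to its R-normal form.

p(p(b))

1. g(p(g(p(b), a)), g(g(a, a), a))  →  g(p(p(b)), g(g(a, a), a))   [R1 at 1.1]
2. g(p(p(b)), g(g(a, a), a))  →  g(p(p(b)), g(a, a))   [R1 at 2]
3. g(p(p(b)), g(a, a))  →  g(p(p(b)), a)   [R1 at 2]
4. g(p(p(b)), a)  →  p(p(b))   [R1 at ε]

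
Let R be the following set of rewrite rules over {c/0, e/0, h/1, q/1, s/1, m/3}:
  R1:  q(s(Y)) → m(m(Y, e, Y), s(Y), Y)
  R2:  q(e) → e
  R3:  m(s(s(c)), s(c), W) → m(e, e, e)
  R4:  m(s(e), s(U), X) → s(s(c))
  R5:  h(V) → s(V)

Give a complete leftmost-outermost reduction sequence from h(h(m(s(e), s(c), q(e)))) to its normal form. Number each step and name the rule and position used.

1. h(h(m(s(e), s(c), q(e))))  →  s(h(m(s(e), s(c), q(e))))   [R5 at ε]
2. s(h(m(s(e), s(c), q(e))))  →  s(s(m(s(e), s(c), q(e))))   [R5 at 1]
3. s(s(m(s(e), s(c), q(e))))  →  s(s(s(s(c))))   [R4 at 1.1]

s(s(s(s(c))))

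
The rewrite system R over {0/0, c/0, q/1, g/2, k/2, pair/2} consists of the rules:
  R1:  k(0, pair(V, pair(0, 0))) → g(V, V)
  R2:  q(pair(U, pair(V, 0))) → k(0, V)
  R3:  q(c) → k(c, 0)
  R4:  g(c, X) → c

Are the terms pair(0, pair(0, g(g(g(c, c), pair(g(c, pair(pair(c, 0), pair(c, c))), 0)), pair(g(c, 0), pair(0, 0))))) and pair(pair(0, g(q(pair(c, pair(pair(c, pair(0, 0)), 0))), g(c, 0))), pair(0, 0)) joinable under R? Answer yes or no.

Reduce t₁ = pair(0, pair(0, g(g(g(c, c), pair(g(c, pair(pair(c, 0), pair(c, c))), 0)), pair(g(c, 0), pair(0, 0))))):
1. pair(0, pair(0, g(g(g(c, c), pair(g(c, pair(pair(c, 0), pair(c, c))), 0)), pair(g(c, 0), pair(0, 0)))))  →  pair(0, pair(0, g(g(c, pair(g(c, pair(pair(c, 0), pair(c, c))), 0)), pair(g(c, 0), pair(0, 0)))))   [R4 at 2.2.1.1]
2. pair(0, pair(0, g(g(c, pair(g(c, pair(pair(c, 0), pair(c, c))), 0)), pair(g(c, 0), pair(0, 0)))))  →  pair(0, pair(0, g(c, pair(g(c, 0), pair(0, 0)))))   [R4 at 2.2.1]
3. pair(0, pair(0, g(c, pair(g(c, 0), pair(0, 0)))))  →  pair(0, pair(0, c))   [R4 at 2.2]

Reduce t₂ = pair(pair(0, g(q(pair(c, pair(pair(c, pair(0, 0)), 0))), g(c, 0))), pair(0, 0)):
1. pair(pair(0, g(q(pair(c, pair(pair(c, pair(0, 0)), 0))), g(c, 0))), pair(0, 0))  →  pair(pair(0, g(k(0, pair(c, pair(0, 0))), g(c, 0))), pair(0, 0))   [R2 at 1.2.1]
2. pair(pair(0, g(k(0, pair(c, pair(0, 0))), g(c, 0))), pair(0, 0))  →  pair(pair(0, g(g(c, c), g(c, 0))), pair(0, 0))   [R1 at 1.2.1]
3. pair(pair(0, g(g(c, c), g(c, 0))), pair(0, 0))  →  pair(pair(0, g(c, g(c, 0))), pair(0, 0))   [R4 at 1.2.1]
4. pair(pair(0, g(c, g(c, 0))), pair(0, 0))  →  pair(pair(0, c), pair(0, 0))   [R4 at 1.2]

no — NF(t₁) = pair(0, pair(0, c)), NF(t₂) = pair(pair(0, c), pair(0, 0))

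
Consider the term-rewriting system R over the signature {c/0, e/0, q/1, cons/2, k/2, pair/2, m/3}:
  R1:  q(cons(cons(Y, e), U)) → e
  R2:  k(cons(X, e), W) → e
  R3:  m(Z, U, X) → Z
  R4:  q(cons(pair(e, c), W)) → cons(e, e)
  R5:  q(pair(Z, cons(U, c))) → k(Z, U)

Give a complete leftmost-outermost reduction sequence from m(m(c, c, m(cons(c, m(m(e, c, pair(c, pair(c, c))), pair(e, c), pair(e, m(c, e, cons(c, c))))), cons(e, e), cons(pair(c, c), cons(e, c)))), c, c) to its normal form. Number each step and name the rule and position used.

c

1. m(m(c, c, m(cons(c, m(m(e, c, pair(c, pair(c, c))), pair(e, c), pair(e, m(c, e, cons(c, c))))), cons(e, e), cons(pair(c, c), cons(e, c)))), c, c)  →  m(c, c, m(cons(c, m(m(e, c, pair(c, pair(c, c))), pair(e, c), pair(e, m(c, e, cons(c, c))))), cons(e, e), cons(pair(c, c), cons(e, c))))   [R3 at ε]
2. m(c, c, m(cons(c, m(m(e, c, pair(c, pair(c, c))), pair(e, c), pair(e, m(c, e, cons(c, c))))), cons(e, e), cons(pair(c, c), cons(e, c))))  →  c   [R3 at ε]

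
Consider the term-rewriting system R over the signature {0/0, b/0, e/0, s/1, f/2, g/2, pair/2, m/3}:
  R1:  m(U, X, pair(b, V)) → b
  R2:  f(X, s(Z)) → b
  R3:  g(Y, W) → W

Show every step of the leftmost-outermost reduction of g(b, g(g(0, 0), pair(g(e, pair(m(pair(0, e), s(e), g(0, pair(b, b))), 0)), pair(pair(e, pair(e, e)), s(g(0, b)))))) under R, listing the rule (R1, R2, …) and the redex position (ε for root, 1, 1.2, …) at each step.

pair(pair(b, 0), pair(pair(e, pair(e, e)), s(b)))

1. g(b, g(g(0, 0), pair(g(e, pair(m(pair(0, e), s(e), g(0, pair(b, b))), 0)), pair(pair(e, pair(e, e)), s(g(0, b))))))  →  g(g(0, 0), pair(g(e, pair(m(pair(0, e), s(e), g(0, pair(b, b))), 0)), pair(pair(e, pair(e, e)), s(g(0, b)))))   [R3 at ε]
2. g(g(0, 0), pair(g(e, pair(m(pair(0, e), s(e), g(0, pair(b, b))), 0)), pair(pair(e, pair(e, e)), s(g(0, b)))))  →  pair(g(e, pair(m(pair(0, e), s(e), g(0, pair(b, b))), 0)), pair(pair(e, pair(e, e)), s(g(0, b))))   [R3 at ε]
3. pair(g(e, pair(m(pair(0, e), s(e), g(0, pair(b, b))), 0)), pair(pair(e, pair(e, e)), s(g(0, b))))  →  pair(pair(m(pair(0, e), s(e), g(0, pair(b, b))), 0), pair(pair(e, pair(e, e)), s(g(0, b))))   [R3 at 1]
4. pair(pair(m(pair(0, e), s(e), g(0, pair(b, b))), 0), pair(pair(e, pair(e, e)), s(g(0, b))))  →  pair(pair(m(pair(0, e), s(e), pair(b, b)), 0), pair(pair(e, pair(e, e)), s(g(0, b))))   [R3 at 1.1.3]
5. pair(pair(m(pair(0, e), s(e), pair(b, b)), 0), pair(pair(e, pair(e, e)), s(g(0, b))))  →  pair(pair(b, 0), pair(pair(e, pair(e, e)), s(g(0, b))))   [R1 at 1.1]
6. pair(pair(b, 0), pair(pair(e, pair(e, e)), s(g(0, b))))  →  pair(pair(b, 0), pair(pair(e, pair(e, e)), s(b)))   [R3 at 2.2.1]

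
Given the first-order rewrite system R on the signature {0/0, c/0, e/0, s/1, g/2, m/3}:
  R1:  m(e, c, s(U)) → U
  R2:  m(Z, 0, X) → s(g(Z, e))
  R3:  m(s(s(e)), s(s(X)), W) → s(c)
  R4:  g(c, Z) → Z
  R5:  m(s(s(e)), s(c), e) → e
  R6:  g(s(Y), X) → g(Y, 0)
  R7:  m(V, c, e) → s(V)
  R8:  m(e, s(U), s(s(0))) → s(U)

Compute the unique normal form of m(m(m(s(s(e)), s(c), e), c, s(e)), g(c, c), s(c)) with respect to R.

c

1. m(m(m(s(s(e)), s(c), e), c, s(e)), g(c, c), s(c))  →  m(m(e, c, s(e)), g(c, c), s(c))   [R5 at 1.1]
2. m(m(e, c, s(e)), g(c, c), s(c))  →  m(e, g(c, c), s(c))   [R1 at 1]
3. m(e, g(c, c), s(c))  →  m(e, c, s(c))   [R4 at 2]
4. m(e, c, s(c))  →  c   [R1 at ε]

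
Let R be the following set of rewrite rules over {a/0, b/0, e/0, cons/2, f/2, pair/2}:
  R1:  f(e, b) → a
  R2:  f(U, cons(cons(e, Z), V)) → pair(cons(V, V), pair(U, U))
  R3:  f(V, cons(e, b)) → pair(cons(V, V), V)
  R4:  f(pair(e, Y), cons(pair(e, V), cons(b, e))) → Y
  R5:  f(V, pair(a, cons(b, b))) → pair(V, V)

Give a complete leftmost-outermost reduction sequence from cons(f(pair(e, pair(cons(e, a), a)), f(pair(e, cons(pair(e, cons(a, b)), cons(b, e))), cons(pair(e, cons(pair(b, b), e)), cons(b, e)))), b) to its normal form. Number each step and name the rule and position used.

cons(pair(cons(e, a), a), b)

1. cons(f(pair(e, pair(cons(e, a), a)), f(pair(e, cons(pair(e, cons(a, b)), cons(b, e))), cons(pair(e, cons(pair(b, b), e)), cons(b, e)))), b)  →  cons(f(pair(e, pair(cons(e, a), a)), cons(pair(e, cons(a, b)), cons(b, e))), b)   [R4 at 1.2]
2. cons(f(pair(e, pair(cons(e, a), a)), cons(pair(e, cons(a, b)), cons(b, e))), b)  →  cons(pair(cons(e, a), a), b)   [R4 at 1]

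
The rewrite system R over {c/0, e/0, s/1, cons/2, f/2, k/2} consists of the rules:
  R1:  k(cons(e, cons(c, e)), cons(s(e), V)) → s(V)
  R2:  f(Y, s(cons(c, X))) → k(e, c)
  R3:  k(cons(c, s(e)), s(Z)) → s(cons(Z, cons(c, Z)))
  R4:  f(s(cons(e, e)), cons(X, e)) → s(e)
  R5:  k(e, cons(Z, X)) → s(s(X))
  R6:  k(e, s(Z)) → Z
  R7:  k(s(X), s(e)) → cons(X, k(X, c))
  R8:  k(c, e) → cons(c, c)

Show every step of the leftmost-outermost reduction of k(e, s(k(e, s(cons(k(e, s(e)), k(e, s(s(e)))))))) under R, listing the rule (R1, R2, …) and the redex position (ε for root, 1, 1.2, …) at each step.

cons(e, s(e))

1. k(e, s(k(e, s(cons(k(e, s(e)), k(e, s(s(e))))))))  →  k(e, s(cons(k(e, s(e)), k(e, s(s(e))))))   [R6 at ε]
2. k(e, s(cons(k(e, s(e)), k(e, s(s(e))))))  →  cons(k(e, s(e)), k(e, s(s(e))))   [R6 at ε]
3. cons(k(e, s(e)), k(e, s(s(e))))  →  cons(e, k(e, s(s(e))))   [R6 at 1]
4. cons(e, k(e, s(s(e))))  →  cons(e, s(e))   [R6 at 2]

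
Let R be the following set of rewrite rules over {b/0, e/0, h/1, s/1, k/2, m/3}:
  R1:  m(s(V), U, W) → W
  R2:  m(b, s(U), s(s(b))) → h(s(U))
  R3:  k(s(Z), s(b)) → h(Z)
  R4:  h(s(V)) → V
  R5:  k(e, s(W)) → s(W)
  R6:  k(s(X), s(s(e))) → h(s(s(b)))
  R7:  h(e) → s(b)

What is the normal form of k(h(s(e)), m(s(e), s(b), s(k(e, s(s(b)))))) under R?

s(s(s(b)))

1. k(h(s(e)), m(s(e), s(b), s(k(e, s(s(b))))))  →  k(e, m(s(e), s(b), s(k(e, s(s(b))))))   [R4 at 1]
2. k(e, m(s(e), s(b), s(k(e, s(s(b))))))  →  k(e, s(k(e, s(s(b)))))   [R1 at 2]
3. k(e, s(k(e, s(s(b)))))  →  s(k(e, s(s(b))))   [R5 at ε]
4. s(k(e, s(s(b))))  →  s(s(s(b)))   [R5 at 1]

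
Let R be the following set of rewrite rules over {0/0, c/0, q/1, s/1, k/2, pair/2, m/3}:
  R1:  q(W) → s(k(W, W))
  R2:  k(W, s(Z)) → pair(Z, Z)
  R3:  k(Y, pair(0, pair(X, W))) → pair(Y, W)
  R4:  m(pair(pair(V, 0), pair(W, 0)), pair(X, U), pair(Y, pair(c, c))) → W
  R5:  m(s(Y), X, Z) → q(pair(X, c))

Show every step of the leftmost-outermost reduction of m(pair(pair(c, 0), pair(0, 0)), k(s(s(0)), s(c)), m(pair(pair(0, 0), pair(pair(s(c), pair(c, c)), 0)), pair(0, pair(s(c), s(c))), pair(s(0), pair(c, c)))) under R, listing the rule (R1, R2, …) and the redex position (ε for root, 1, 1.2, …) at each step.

0

1. m(pair(pair(c, 0), pair(0, 0)), k(s(s(0)), s(c)), m(pair(pair(0, 0), pair(pair(s(c), pair(c, c)), 0)), pair(0, pair(s(c), s(c))), pair(s(0), pair(c, c))))  →  m(pair(pair(c, 0), pair(0, 0)), pair(c, c), m(pair(pair(0, 0), pair(pair(s(c), pair(c, c)), 0)), pair(0, pair(s(c), s(c))), pair(s(0), pair(c, c))))   [R2 at 2]
2. m(pair(pair(c, 0), pair(0, 0)), pair(c, c), m(pair(pair(0, 0), pair(pair(s(c), pair(c, c)), 0)), pair(0, pair(s(c), s(c))), pair(s(0), pair(c, c))))  →  m(pair(pair(c, 0), pair(0, 0)), pair(c, c), pair(s(c), pair(c, c)))   [R4 at 3]
3. m(pair(pair(c, 0), pair(0, 0)), pair(c, c), pair(s(c), pair(c, c)))  →  0   [R4 at ε]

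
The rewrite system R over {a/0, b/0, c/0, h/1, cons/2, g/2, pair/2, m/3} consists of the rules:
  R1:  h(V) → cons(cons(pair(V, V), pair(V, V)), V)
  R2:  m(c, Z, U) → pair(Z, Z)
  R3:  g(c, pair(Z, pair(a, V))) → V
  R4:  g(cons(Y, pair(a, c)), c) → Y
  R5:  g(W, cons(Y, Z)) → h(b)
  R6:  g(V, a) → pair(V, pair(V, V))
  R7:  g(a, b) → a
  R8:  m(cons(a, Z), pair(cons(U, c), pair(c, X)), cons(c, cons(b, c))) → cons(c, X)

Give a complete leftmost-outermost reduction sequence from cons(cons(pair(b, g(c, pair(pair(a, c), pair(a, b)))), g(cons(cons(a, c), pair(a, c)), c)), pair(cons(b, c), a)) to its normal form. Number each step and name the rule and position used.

1. cons(cons(pair(b, g(c, pair(pair(a, c), pair(a, b)))), g(cons(cons(a, c), pair(a, c)), c)), pair(cons(b, c), a))  →  cons(cons(pair(b, b), g(cons(cons(a, c), pair(a, c)), c)), pair(cons(b, c), a))   [R3 at 1.1.2]
2. cons(cons(pair(b, b), g(cons(cons(a, c), pair(a, c)), c)), pair(cons(b, c), a))  →  cons(cons(pair(b, b), cons(a, c)), pair(cons(b, c), a))   [R4 at 1.2]

cons(cons(pair(b, b), cons(a, c)), pair(cons(b, c), a))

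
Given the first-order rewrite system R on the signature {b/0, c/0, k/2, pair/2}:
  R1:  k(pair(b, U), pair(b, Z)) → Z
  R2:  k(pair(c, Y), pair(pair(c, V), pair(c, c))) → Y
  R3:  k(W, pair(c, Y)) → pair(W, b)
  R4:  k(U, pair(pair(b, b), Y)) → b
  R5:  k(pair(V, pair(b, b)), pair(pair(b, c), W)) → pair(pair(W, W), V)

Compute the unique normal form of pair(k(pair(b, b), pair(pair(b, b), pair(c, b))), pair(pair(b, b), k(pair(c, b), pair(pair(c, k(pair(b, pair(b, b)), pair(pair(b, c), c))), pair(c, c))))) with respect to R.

pair(b, pair(pair(b, b), b))

1. pair(k(pair(b, b), pair(pair(b, b), pair(c, b))), pair(pair(b, b), k(pair(c, b), pair(pair(c, k(pair(b, pair(b, b)), pair(pair(b, c), c))), pair(c, c)))))  →  pair(b, pair(pair(b, b), k(pair(c, b), pair(pair(c, k(pair(b, pair(b, b)), pair(pair(b, c), c))), pair(c, c)))))   [R4 at 1]
2. pair(b, pair(pair(b, b), k(pair(c, b), pair(pair(c, k(pair(b, pair(b, b)), pair(pair(b, c), c))), pair(c, c)))))  →  pair(b, pair(pair(b, b), b))   [R2 at 2.2]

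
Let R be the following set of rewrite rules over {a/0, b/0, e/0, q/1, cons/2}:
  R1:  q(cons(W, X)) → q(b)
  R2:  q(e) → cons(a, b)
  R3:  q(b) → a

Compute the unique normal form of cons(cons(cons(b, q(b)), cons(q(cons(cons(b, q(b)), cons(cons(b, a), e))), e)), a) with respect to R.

cons(cons(cons(b, a), cons(a, e)), a)

1. cons(cons(cons(b, q(b)), cons(q(cons(cons(b, q(b)), cons(cons(b, a), e))), e)), a)  →  cons(cons(cons(b, a), cons(q(cons(cons(b, q(b)), cons(cons(b, a), e))), e)), a)   [R3 at 1.1.2]
2. cons(cons(cons(b, a), cons(q(cons(cons(b, q(b)), cons(cons(b, a), e))), e)), a)  →  cons(cons(cons(b, a), cons(q(b), e)), a)   [R1 at 1.2.1]
3. cons(cons(cons(b, a), cons(q(b), e)), a)  →  cons(cons(cons(b, a), cons(a, e)), a)   [R3 at 1.2.1]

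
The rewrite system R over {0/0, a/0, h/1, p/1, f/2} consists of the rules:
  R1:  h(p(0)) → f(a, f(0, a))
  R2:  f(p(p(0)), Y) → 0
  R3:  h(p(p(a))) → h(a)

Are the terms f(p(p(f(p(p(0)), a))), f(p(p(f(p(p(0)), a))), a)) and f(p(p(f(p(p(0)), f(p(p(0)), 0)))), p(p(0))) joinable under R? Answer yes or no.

Reduce t₁ = f(p(p(f(p(p(0)), a))), f(p(p(f(p(p(0)), a))), a)):
1. f(p(p(f(p(p(0)), a))), f(p(p(f(p(p(0)), a))), a))  →  f(p(p(0)), f(p(p(f(p(p(0)), a))), a))   [R2 at 1.1.1]
2. f(p(p(0)), f(p(p(f(p(p(0)), a))), a))  →  0   [R2 at ε]

Reduce t₂ = f(p(p(f(p(p(0)), f(p(p(0)), 0)))), p(p(0))):
1. f(p(p(f(p(p(0)), f(p(p(0)), 0)))), p(p(0)))  →  f(p(p(0)), p(p(0)))   [R2 at 1.1.1]
2. f(p(p(0)), p(p(0)))  →  0   [R2 at ε]

yes — NF(t₁) = 0, NF(t₂) = 0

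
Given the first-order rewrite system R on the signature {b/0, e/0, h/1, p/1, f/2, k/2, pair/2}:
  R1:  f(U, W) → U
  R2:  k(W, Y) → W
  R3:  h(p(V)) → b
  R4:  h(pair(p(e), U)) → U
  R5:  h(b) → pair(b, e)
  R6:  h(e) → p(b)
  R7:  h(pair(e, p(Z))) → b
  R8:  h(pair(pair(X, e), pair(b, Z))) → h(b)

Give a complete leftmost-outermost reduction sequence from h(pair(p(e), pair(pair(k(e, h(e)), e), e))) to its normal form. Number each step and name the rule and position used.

pair(pair(e, e), e)

1. h(pair(p(e), pair(pair(k(e, h(e)), e), e)))  →  pair(pair(k(e, h(e)), e), e)   [R4 at ε]
2. pair(pair(k(e, h(e)), e), e)  →  pair(pair(e, e), e)   [R2 at 1.1]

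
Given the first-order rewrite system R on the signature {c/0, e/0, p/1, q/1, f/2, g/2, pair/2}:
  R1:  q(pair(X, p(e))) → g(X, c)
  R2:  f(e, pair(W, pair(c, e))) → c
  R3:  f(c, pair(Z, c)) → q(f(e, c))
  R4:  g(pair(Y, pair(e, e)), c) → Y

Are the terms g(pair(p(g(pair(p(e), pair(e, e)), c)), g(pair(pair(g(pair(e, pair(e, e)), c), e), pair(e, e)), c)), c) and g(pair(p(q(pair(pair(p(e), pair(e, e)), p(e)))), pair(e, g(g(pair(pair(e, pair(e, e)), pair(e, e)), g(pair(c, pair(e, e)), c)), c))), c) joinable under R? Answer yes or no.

Reduce t₁ = g(pair(p(g(pair(p(e), pair(e, e)), c)), g(pair(pair(g(pair(e, pair(e, e)), c), e), pair(e, e)), c)), c):
1. g(pair(p(g(pair(p(e), pair(e, e)), c)), g(pair(pair(g(pair(e, pair(e, e)), c), e), pair(e, e)), c)), c)  →  g(pair(p(p(e)), g(pair(pair(g(pair(e, pair(e, e)), c), e), pair(e, e)), c)), c)   [R4 at 1.1.1]
2. g(pair(p(p(e)), g(pair(pair(g(pair(e, pair(e, e)), c), e), pair(e, e)), c)), c)  →  g(pair(p(p(e)), pair(g(pair(e, pair(e, e)), c), e)), c)   [R4 at 1.2]
3. g(pair(p(p(e)), pair(g(pair(e, pair(e, e)), c), e)), c)  →  g(pair(p(p(e)), pair(e, e)), c)   [R4 at 1.2.1]
4. g(pair(p(p(e)), pair(e, e)), c)  →  p(p(e))   [R4 at ε]

Reduce t₂ = g(pair(p(q(pair(pair(p(e), pair(e, e)), p(e)))), pair(e, g(g(pair(pair(e, pair(e, e)), pair(e, e)), g(pair(c, pair(e, e)), c)), c))), c):
1. g(pair(p(q(pair(pair(p(e), pair(e, e)), p(e)))), pair(e, g(g(pair(pair(e, pair(e, e)), pair(e, e)), g(pair(c, pair(e, e)), c)), c))), c)  →  g(pair(p(g(pair(p(e), pair(e, e)), c)), pair(e, g(g(pair(pair(e, pair(e, e)), pair(e, e)), g(pair(c, pair(e, e)), c)), c))), c)   [R1 at 1.1.1]
2. g(pair(p(g(pair(p(e), pair(e, e)), c)), pair(e, g(g(pair(pair(e, pair(e, e)), pair(e, e)), g(pair(c, pair(e, e)), c)), c))), c)  →  g(pair(p(p(e)), pair(e, g(g(pair(pair(e, pair(e, e)), pair(e, e)), g(pair(c, pair(e, e)), c)), c))), c)   [R4 at 1.1.1]
3. g(pair(p(p(e)), pair(e, g(g(pair(pair(e, pair(e, e)), pair(e, e)), g(pair(c, pair(e, e)), c)), c))), c)  →  g(pair(p(p(e)), pair(e, g(g(pair(pair(e, pair(e, e)), pair(e, e)), c), c))), c)   [R4 at 1.2.2.1.2]
4. g(pair(p(p(e)), pair(e, g(g(pair(pair(e, pair(e, e)), pair(e, e)), c), c))), c)  →  g(pair(p(p(e)), pair(e, g(pair(e, pair(e, e)), c))), c)   [R4 at 1.2.2.1]
5. g(pair(p(p(e)), pair(e, g(pair(e, pair(e, e)), c))), c)  →  g(pair(p(p(e)), pair(e, e)), c)   [R4 at 1.2.2]
6. g(pair(p(p(e)), pair(e, e)), c)  →  p(p(e))   [R4 at ε]

yes — NF(t₁) = p(p(e)), NF(t₂) = p(p(e))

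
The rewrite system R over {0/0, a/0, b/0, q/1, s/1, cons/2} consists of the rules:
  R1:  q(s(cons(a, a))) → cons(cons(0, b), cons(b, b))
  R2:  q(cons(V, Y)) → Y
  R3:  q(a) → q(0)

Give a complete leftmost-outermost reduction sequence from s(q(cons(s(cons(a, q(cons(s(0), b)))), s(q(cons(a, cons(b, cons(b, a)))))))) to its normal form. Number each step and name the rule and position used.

1. s(q(cons(s(cons(a, q(cons(s(0), b)))), s(q(cons(a, cons(b, cons(b, a))))))))  →  s(s(q(cons(a, cons(b, cons(b, a))))))   [R2 at 1]
2. s(s(q(cons(a, cons(b, cons(b, a))))))  →  s(s(cons(b, cons(b, a))))   [R2 at 1.1]

s(s(cons(b, cons(b, a))))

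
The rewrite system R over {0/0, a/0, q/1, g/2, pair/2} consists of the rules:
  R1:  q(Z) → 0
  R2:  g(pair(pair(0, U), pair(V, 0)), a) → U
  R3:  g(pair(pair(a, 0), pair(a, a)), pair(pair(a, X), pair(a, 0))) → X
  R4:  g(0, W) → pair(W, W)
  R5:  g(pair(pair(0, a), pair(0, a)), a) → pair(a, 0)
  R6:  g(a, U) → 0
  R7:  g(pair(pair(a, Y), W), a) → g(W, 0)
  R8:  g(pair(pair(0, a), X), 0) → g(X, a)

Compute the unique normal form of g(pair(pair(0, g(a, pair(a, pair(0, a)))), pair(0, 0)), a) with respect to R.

0

1. g(pair(pair(0, g(a, pair(a, pair(0, a)))), pair(0, 0)), a)  →  g(a, pair(a, pair(0, a)))   [R2 at ε]
2. g(a, pair(a, pair(0, a)))  →  0   [R6 at ε]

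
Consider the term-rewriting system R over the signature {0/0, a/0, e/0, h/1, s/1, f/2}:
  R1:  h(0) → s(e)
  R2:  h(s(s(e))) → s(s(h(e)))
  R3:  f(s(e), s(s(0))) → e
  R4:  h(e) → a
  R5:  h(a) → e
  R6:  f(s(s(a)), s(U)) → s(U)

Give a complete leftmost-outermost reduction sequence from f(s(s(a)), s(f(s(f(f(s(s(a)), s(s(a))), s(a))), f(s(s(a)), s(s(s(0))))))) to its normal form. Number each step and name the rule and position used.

s(s(s(s(0))))

1. f(s(s(a)), s(f(s(f(f(s(s(a)), s(s(a))), s(a))), f(s(s(a)), s(s(s(0)))))))  →  s(f(s(f(f(s(s(a)), s(s(a))), s(a))), f(s(s(a)), s(s(s(0))))))   [R6 at ε]
2. s(f(s(f(f(s(s(a)), s(s(a))), s(a))), f(s(s(a)), s(s(s(0))))))  →  s(f(s(f(s(s(a)), s(a))), f(s(s(a)), s(s(s(0))))))   [R6 at 1.1.1.1]
3. s(f(s(f(s(s(a)), s(a))), f(s(s(a)), s(s(s(0))))))  →  s(f(s(s(a)), f(s(s(a)), s(s(s(0))))))   [R6 at 1.1.1]
4. s(f(s(s(a)), f(s(s(a)), s(s(s(0))))))  →  s(f(s(s(a)), s(s(s(0)))))   [R6 at 1.2]
5. s(f(s(s(a)), s(s(s(0)))))  →  s(s(s(s(0))))   [R6 at 1]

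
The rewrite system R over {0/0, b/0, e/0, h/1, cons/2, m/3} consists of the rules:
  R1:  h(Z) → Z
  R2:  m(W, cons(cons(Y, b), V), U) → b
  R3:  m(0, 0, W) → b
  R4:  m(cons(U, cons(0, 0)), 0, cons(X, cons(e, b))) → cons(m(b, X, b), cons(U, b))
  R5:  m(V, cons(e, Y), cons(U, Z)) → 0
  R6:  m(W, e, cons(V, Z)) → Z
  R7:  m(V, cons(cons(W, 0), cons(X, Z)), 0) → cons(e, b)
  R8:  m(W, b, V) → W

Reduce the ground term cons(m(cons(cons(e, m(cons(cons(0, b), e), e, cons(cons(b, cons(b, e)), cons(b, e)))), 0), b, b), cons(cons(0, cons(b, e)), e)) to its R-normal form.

1. cons(m(cons(cons(e, m(cons(cons(0, b), e), e, cons(cons(b, cons(b, e)), cons(b, e)))), 0), b, b), cons(cons(0, cons(b, e)), e))  →  cons(cons(cons(e, m(cons(cons(0, b), e), e, cons(cons(b, cons(b, e)), cons(b, e)))), 0), cons(cons(0, cons(b, e)), e))   [R8 at 1]
2. cons(cons(cons(e, m(cons(cons(0, b), e), e, cons(cons(b, cons(b, e)), cons(b, e)))), 0), cons(cons(0, cons(b, e)), e))  →  cons(cons(cons(e, cons(b, e)), 0), cons(cons(0, cons(b, e)), e))   [R6 at 1.1.2]

cons(cons(cons(e, cons(b, e)), 0), cons(cons(0, cons(b, e)), e))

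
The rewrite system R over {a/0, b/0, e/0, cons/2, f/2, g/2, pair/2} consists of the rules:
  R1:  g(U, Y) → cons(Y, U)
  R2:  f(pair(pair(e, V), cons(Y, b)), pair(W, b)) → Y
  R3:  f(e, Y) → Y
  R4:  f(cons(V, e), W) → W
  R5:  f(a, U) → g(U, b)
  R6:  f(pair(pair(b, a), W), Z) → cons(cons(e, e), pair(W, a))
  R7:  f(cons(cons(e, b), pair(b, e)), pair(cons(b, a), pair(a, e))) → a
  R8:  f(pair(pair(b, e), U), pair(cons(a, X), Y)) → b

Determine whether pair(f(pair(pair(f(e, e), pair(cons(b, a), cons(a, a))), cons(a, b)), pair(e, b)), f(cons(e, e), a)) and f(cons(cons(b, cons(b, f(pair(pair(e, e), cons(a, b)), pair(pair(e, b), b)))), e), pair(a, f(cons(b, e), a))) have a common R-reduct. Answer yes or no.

yes — NF(t₁) = pair(a, a), NF(t₂) = pair(a, a)

Reduce t₁ = pair(f(pair(pair(f(e, e), pair(cons(b, a), cons(a, a))), cons(a, b)), pair(e, b)), f(cons(e, e), a)):
1. pair(f(pair(pair(f(e, e), pair(cons(b, a), cons(a, a))), cons(a, b)), pair(e, b)), f(cons(e, e), a))  →  pair(f(pair(pair(e, pair(cons(b, a), cons(a, a))), cons(a, b)), pair(e, b)), f(cons(e, e), a))   [R3 at 1.1.1.1]
2. pair(f(pair(pair(e, pair(cons(b, a), cons(a, a))), cons(a, b)), pair(e, b)), f(cons(e, e), a))  →  pair(a, f(cons(e, e), a))   [R2 at 1]
3. pair(a, f(cons(e, e), a))  →  pair(a, a)   [R4 at 2]

Reduce t₂ = f(cons(cons(b, cons(b, f(pair(pair(e, e), cons(a, b)), pair(pair(e, b), b)))), e), pair(a, f(cons(b, e), a))):
1. f(cons(cons(b, cons(b, f(pair(pair(e, e), cons(a, b)), pair(pair(e, b), b)))), e), pair(a, f(cons(b, e), a)))  →  pair(a, f(cons(b, e), a))   [R4 at ε]
2. pair(a, f(cons(b, e), a))  →  pair(a, a)   [R4 at 2]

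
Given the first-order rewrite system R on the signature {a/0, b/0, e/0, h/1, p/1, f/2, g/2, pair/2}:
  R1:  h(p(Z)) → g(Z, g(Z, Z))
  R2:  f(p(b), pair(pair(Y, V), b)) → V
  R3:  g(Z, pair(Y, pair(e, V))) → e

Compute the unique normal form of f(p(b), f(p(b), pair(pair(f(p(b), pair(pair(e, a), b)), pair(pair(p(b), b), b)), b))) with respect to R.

1. f(p(b), f(p(b), pair(pair(f(p(b), pair(pair(e, a), b)), pair(pair(p(b), b), b)), b)))  →  f(p(b), pair(pair(p(b), b), b))   [R2 at 2]
2. f(p(b), pair(pair(p(b), b), b))  →  b   [R2 at ε]

b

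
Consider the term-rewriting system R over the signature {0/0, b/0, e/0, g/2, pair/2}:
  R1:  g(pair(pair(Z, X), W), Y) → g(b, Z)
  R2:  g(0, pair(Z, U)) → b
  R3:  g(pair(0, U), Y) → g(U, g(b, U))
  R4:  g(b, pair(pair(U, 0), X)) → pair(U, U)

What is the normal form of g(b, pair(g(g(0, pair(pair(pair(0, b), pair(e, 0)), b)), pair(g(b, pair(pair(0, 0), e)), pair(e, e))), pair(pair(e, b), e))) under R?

pair(0, 0)

1. g(b, pair(g(g(0, pair(pair(pair(0, b), pair(e, 0)), b)), pair(g(b, pair(pair(0, 0), e)), pair(e, e))), pair(pair(e, b), e)))  →  g(b, pair(g(b, pair(g(b, pair(pair(0, 0), e)), pair(e, e))), pair(pair(e, b), e)))   [R2 at 2.1.1]
2. g(b, pair(g(b, pair(g(b, pair(pair(0, 0), e)), pair(e, e))), pair(pair(e, b), e)))  →  g(b, pair(g(b, pair(pair(0, 0), pair(e, e))), pair(pair(e, b), e)))   [R4 at 2.1.2.1]
3. g(b, pair(g(b, pair(pair(0, 0), pair(e, e))), pair(pair(e, b), e)))  →  g(b, pair(pair(0, 0), pair(pair(e, b), e)))   [R4 at 2.1]
4. g(b, pair(pair(0, 0), pair(pair(e, b), e)))  →  pair(0, 0)   [R4 at ε]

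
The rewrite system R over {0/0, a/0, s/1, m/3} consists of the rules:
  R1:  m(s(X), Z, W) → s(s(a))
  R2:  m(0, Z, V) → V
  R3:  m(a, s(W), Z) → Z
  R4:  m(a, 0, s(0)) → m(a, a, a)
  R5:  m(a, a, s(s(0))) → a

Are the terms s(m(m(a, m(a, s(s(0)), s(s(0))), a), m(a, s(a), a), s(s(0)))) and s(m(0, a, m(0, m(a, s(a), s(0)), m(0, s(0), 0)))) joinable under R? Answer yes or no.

Reduce t₁ = s(m(m(a, m(a, s(s(0)), s(s(0))), a), m(a, s(a), a), s(s(0)))):
1. s(m(m(a, m(a, s(s(0)), s(s(0))), a), m(a, s(a), a), s(s(0))))  →  s(m(m(a, s(s(0)), a), m(a, s(a), a), s(s(0))))   [R3 at 1.1.2]
2. s(m(m(a, s(s(0)), a), m(a, s(a), a), s(s(0))))  →  s(m(a, m(a, s(a), a), s(s(0))))   [R3 at 1.1]
3. s(m(a, m(a, s(a), a), s(s(0))))  →  s(m(a, a, s(s(0))))   [R3 at 1.2]
4. s(m(a, a, s(s(0))))  →  s(a)   [R5 at 1]

Reduce t₂ = s(m(0, a, m(0, m(a, s(a), s(0)), m(0, s(0), 0)))):
1. s(m(0, a, m(0, m(a, s(a), s(0)), m(0, s(0), 0))))  →  s(m(0, m(a, s(a), s(0)), m(0, s(0), 0)))   [R2 at 1]
2. s(m(0, m(a, s(a), s(0)), m(0, s(0), 0)))  →  s(m(0, s(0), 0))   [R2 at 1]
3. s(m(0, s(0), 0))  →  s(0)   [R2 at 1]

no — NF(t₁) = s(a), NF(t₂) = s(0)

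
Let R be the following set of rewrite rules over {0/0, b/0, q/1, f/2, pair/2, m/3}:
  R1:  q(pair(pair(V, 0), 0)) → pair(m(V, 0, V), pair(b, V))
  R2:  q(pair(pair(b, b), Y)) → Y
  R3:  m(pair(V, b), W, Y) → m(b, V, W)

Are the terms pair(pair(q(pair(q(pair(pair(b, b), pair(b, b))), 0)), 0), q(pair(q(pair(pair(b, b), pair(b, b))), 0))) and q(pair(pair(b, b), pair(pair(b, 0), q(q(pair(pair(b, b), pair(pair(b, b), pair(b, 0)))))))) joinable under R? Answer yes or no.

no — NF(t₁) = pair(pair(0, 0), 0), NF(t₂) = pair(pair(b, 0), pair(b, 0))

Reduce t₁ = pair(pair(q(pair(q(pair(pair(b, b), pair(b, b))), 0)), 0), q(pair(q(pair(pair(b, b), pair(b, b))), 0))):
1. pair(pair(q(pair(q(pair(pair(b, b), pair(b, b))), 0)), 0), q(pair(q(pair(pair(b, b), pair(b, b))), 0)))  →  pair(pair(q(pair(pair(b, b), 0)), 0), q(pair(q(pair(pair(b, b), pair(b, b))), 0)))   [R2 at 1.1.1.1]
2. pair(pair(q(pair(pair(b, b), 0)), 0), q(pair(q(pair(pair(b, b), pair(b, b))), 0)))  →  pair(pair(0, 0), q(pair(q(pair(pair(b, b), pair(b, b))), 0)))   [R2 at 1.1]
3. pair(pair(0, 0), q(pair(q(pair(pair(b, b), pair(b, b))), 0)))  →  pair(pair(0, 0), q(pair(pair(b, b), 0)))   [R2 at 2.1.1]
4. pair(pair(0, 0), q(pair(pair(b, b), 0)))  →  pair(pair(0, 0), 0)   [R2 at 2]

Reduce t₂ = q(pair(pair(b, b), pair(pair(b, 0), q(q(pair(pair(b, b), pair(pair(b, b), pair(b, 0)))))))):
1. q(pair(pair(b, b), pair(pair(b, 0), q(q(pair(pair(b, b), pair(pair(b, b), pair(b, 0))))))))  →  pair(pair(b, 0), q(q(pair(pair(b, b), pair(pair(b, b), pair(b, 0))))))   [R2 at ε]
2. pair(pair(b, 0), q(q(pair(pair(b, b), pair(pair(b, b), pair(b, 0))))))  →  pair(pair(b, 0), q(pair(pair(b, b), pair(b, 0))))   [R2 at 2.1]
3. pair(pair(b, 0), q(pair(pair(b, b), pair(b, 0))))  →  pair(pair(b, 0), pair(b, 0))   [R2 at 2]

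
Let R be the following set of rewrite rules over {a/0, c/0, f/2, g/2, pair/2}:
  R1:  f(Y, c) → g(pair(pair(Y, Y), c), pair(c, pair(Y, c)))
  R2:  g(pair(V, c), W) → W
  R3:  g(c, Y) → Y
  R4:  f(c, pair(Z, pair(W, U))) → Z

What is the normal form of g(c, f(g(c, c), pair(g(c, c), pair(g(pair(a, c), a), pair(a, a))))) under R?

1. g(c, f(g(c, c), pair(g(c, c), pair(g(pair(a, c), a), pair(a, a)))))  →  f(g(c, c), pair(g(c, c), pair(g(pair(a, c), a), pair(a, a))))   [R3 at ε]
2. f(g(c, c), pair(g(c, c), pair(g(pair(a, c), a), pair(a, a))))  →  f(c, pair(g(c, c), pair(g(pair(a, c), a), pair(a, a))))   [R3 at 1]
3. f(c, pair(g(c, c), pair(g(pair(a, c), a), pair(a, a))))  →  g(c, c)   [R4 at ε]
4. g(c, c)  →  c   [R3 at ε]

c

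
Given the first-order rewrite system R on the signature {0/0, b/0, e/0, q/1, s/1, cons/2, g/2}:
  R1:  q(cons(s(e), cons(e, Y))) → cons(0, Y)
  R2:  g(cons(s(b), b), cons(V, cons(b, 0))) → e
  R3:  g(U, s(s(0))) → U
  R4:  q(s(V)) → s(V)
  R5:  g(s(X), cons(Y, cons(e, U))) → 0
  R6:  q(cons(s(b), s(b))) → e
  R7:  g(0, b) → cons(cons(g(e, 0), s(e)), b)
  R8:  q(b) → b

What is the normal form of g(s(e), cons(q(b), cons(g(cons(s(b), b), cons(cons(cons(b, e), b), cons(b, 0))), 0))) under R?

1. g(s(e), cons(q(b), cons(g(cons(s(b), b), cons(cons(cons(b, e), b), cons(b, 0))), 0)))  →  g(s(e), cons(b, cons(g(cons(s(b), b), cons(cons(cons(b, e), b), cons(b, 0))), 0)))   [R8 at 2.1]
2. g(s(e), cons(b, cons(g(cons(s(b), b), cons(cons(cons(b, e), b), cons(b, 0))), 0)))  →  g(s(e), cons(b, cons(e, 0)))   [R2 at 2.2.1]
3. g(s(e), cons(b, cons(e, 0)))  →  0   [R5 at ε]

0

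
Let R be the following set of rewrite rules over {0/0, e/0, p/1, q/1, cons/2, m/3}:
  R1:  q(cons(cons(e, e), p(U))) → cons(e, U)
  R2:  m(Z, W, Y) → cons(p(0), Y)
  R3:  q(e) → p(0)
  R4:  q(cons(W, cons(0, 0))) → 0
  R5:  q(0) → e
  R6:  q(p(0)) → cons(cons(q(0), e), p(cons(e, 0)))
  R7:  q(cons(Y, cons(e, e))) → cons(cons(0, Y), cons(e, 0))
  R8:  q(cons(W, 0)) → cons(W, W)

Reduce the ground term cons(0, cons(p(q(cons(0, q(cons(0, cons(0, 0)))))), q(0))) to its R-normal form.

cons(0, cons(p(cons(0, 0)), e))

1. cons(0, cons(p(q(cons(0, q(cons(0, cons(0, 0)))))), q(0)))  →  cons(0, cons(p(q(cons(0, 0))), q(0)))   [R4 at 2.1.1.1.2]
2. cons(0, cons(p(q(cons(0, 0))), q(0)))  →  cons(0, cons(p(cons(0, 0)), q(0)))   [R8 at 2.1.1]
3. cons(0, cons(p(cons(0, 0)), q(0)))  →  cons(0, cons(p(cons(0, 0)), e))   [R5 at 2.2]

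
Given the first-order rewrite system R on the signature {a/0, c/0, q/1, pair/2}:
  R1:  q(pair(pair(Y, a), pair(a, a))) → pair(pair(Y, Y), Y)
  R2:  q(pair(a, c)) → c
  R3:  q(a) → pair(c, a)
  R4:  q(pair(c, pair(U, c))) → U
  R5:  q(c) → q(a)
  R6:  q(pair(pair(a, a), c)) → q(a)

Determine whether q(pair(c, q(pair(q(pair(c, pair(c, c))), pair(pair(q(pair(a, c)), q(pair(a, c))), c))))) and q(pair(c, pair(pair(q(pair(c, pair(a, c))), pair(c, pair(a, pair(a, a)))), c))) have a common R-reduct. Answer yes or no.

Reduce t₁ = q(pair(c, q(pair(q(pair(c, pair(c, c))), pair(pair(q(pair(a, c)), q(pair(a, c))), c))))):
1. q(pair(c, q(pair(q(pair(c, pair(c, c))), pair(pair(q(pair(a, c)), q(pair(a, c))), c)))))  →  q(pair(c, q(pair(c, pair(pair(q(pair(a, c)), q(pair(a, c))), c)))))   [R4 at 1.2.1.1]
2. q(pair(c, q(pair(c, pair(pair(q(pair(a, c)), q(pair(a, c))), c)))))  →  q(pair(c, pair(q(pair(a, c)), q(pair(a, c)))))   [R4 at 1.2]
3. q(pair(c, pair(q(pair(a, c)), q(pair(a, c)))))  →  q(pair(c, pair(c, q(pair(a, c)))))   [R2 at 1.2.1]
4. q(pair(c, pair(c, q(pair(a, c)))))  →  q(pair(c, pair(c, c)))   [R2 at 1.2.2]
5. q(pair(c, pair(c, c)))  →  c   [R4 at ε]

Reduce t₂ = q(pair(c, pair(pair(q(pair(c, pair(a, c))), pair(c, pair(a, pair(a, a)))), c))):
1. q(pair(c, pair(pair(q(pair(c, pair(a, c))), pair(c, pair(a, pair(a, a)))), c)))  →  pair(q(pair(c, pair(a, c))), pair(c, pair(a, pair(a, a))))   [R4 at ε]
2. pair(q(pair(c, pair(a, c))), pair(c, pair(a, pair(a, a))))  →  pair(a, pair(c, pair(a, pair(a, a))))   [R4 at 1]

no — NF(t₁) = c, NF(t₂) = pair(a, pair(c, pair(a, pair(a, a))))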